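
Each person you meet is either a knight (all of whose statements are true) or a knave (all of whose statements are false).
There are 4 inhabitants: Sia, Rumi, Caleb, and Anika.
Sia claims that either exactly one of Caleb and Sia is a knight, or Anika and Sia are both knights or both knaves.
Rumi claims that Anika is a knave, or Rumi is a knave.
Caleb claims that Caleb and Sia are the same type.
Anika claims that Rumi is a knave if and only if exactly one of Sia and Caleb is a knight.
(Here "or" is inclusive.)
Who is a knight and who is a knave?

Sia is a knight, Rumi is a knight, Caleb is a knave, and Anika is a knave.

Since Sia is a knight, "either exactly one of Caleb and Sia is a knight, or Anika and Sia are both knights or both knaves" needs to be true, which holds.
Since Rumi is a knight, "Anika is a knave, or Rumi is a knave" needs to be true, which holds.
Caleb is a knave; "Caleb and Sia are the same type" is False, as required.
Anika is a knave, and the claim "Rumi is a knave if and only if exactly one of Sia and Caleb is a knight" is indeed False.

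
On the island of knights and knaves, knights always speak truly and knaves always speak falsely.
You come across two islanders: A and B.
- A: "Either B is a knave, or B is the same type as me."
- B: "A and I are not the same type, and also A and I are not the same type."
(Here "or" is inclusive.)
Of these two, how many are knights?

The unique consistent assignment is A=knave, B=knight.
That has 1 knight.

1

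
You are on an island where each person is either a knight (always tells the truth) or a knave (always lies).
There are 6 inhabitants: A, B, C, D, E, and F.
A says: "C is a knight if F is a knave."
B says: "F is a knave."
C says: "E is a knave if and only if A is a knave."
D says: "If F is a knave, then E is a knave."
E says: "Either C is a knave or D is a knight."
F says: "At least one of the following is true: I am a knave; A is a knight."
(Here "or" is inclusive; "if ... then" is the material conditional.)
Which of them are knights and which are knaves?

A is a knight, so "C is a knight if F is a knave" must be true — and it is.
B (knave): "F is a knave" — false. ✓
Since C is a knight, "E is a knave if and only if A is a knave" needs to be true, which holds.
Since D is a knight, "if F is a knave, then E is a knave" needs to be true, which holds.
E is a knight, so "either C is a knave or D is a knight" must be true — and it is.
F (knight): "at least one of the following is true: I am a knave; A is a knight" — true. ✓

Knights: A, C, D, E, and F. Knaves: B.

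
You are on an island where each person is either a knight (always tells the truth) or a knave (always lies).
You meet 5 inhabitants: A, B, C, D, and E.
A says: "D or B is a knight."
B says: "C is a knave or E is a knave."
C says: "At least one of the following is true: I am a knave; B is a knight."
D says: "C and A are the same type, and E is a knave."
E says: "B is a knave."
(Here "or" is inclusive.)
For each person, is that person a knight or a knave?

Knights: A, B, C, and D. Knaves: E.

As a knight, A's statement "D or B is a knight" should be true; it is.
B is a knight; "C is a knave or E is a knave" is true, as required.
C (knight): "at least one of the following is true: I am a knave; B is a knight" — true. ✓
D is a knight; "C and A are the same type, and E is a knave" is true, as required.
As a knave, E's statement "B is a knave" should be false; it is.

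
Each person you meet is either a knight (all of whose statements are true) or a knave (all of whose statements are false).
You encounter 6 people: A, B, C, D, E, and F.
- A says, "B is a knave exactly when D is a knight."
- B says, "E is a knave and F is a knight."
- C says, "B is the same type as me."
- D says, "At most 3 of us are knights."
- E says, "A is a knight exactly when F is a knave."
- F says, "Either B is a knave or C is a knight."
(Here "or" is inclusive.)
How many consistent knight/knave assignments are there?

1

Consistent assignments:
  A=knight, B=knight, C=knight, D=knave, E=knave, F=knight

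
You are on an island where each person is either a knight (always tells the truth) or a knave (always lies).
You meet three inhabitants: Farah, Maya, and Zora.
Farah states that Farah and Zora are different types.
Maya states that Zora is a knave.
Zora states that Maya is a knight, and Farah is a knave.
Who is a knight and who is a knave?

Knights: Farah and Maya. Knaves: Zora.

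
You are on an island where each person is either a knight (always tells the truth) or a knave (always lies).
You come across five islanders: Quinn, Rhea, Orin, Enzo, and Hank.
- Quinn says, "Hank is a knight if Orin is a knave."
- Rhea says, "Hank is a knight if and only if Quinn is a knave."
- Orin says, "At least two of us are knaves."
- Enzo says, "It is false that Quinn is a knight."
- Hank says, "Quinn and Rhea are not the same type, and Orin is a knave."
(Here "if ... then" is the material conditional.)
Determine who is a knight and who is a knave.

Quinn is a knight, Rhea is a knight, Orin is a knight, Enzo is a knave, and Hank is a knave.

Suppose Quinn is a knave. Then Quinn's statement "Hank is a knight if Orin is a knave" would have to be false. Checking the 16 ways to assign the others, none is consistent with every speaker.
(For instance, with Rhea=knight, Orin=knight, Enzo=knave, Hank=knave, Quinn's claim "Hank is a knight if Orin is a knave" comes out true where it would need to be false.)
So Quinn must be a knight, making "Hank is a knight if Orin is a knave" true. Taking Quinn=knight, Rhea=knight, Orin=knight, Enzo=knave, Hank=knave, each remaining statement checks out:
  Rhea (knight): "Hank is a knight if and only if Quinn is a knave" — true. ✓
  Orin (knight): "at least two of us are knaves" — true. ✓
  Enzo (knave): "it is false that Quinn is a knight" — false. ✓
  Hank (knave): "Quinn and Rhea are not the same type, and Orin is a knave" — false. ✓
This is the unique consistent assignment.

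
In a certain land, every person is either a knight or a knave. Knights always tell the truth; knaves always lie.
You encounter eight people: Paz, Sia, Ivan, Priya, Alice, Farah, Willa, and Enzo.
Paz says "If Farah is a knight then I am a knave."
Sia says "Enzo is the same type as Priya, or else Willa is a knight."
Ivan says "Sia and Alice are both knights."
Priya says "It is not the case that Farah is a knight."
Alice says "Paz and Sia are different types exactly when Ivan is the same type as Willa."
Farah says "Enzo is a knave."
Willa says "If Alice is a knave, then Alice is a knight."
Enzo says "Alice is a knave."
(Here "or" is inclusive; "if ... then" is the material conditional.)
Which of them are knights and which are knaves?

Paz is a knight, and the claim "if Farah is a knight then I am a knave" is indeed true.
Sia is a knight, and the claim "Enzo is the same type as Priya, or else Willa is a knight" is indeed true.
Ivan is a knave, and the claim "Sia and Alice are both knights" is indeed False.
Priya is a knight, and the claim "it is not the case that Farah is a knight" is indeed true.
Alice is a knave; "Paz and Sia are different types exactly when Ivan is the same type as Willa" is False, as required.
As a knave, Farah's statement "Enzo is a knave" should be False; it is.
Willa is a knave; "if Alice is a knave, then Alice is a knight" is False, as required.
Enzo (knight): "Alice is a knave" — true. ✓

Paz is a knight, Sia is a knight, Ivan is a knave, Priya is a knight, Alice is a knave, Farah is a knave, Willa is a knave, and Enzo is a knight.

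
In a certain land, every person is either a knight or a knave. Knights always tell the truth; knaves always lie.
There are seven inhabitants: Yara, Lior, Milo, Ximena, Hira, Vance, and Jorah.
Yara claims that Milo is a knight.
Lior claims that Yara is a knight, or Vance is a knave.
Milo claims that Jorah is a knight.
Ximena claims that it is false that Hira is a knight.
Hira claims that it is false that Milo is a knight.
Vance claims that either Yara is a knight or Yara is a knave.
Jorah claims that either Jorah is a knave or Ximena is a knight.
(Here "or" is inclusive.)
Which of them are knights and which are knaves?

Yara is a knight, Lior is a knight, Milo is a knight, Ximena is a knight, Hira is a knave, Vance is a knight, and Jorah is a knight.

Yara is a knight, so "Milo is a knight" must be True — and it is.
Lior is a knight, and the claim "Yara is a knight, or Vance is a knave" is indeed True.
As a knight, Milo's statement "Jorah is a knight" should be True; it is.
Ximena (knight): "it is false that Hira is a knight" — True. ✓
As a knave, Hira's statement "it is false that Milo is a knight" should be false; it is.
Vance is a knight, so "either Yara is a knight or Yara is a knave" must be True — and it is.
Jorah is a knight, and the claim "either Jorah is a knave or Ximena is a knight" is indeed True.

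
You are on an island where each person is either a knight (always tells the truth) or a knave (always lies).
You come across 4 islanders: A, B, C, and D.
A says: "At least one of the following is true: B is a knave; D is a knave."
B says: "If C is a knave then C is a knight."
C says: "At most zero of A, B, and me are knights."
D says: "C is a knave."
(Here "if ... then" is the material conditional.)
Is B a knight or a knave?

Consistent assignments: {A=knight, B=knave, C=knave, D=knight}
In every consistent assignment, B is a knave.

B is a knave.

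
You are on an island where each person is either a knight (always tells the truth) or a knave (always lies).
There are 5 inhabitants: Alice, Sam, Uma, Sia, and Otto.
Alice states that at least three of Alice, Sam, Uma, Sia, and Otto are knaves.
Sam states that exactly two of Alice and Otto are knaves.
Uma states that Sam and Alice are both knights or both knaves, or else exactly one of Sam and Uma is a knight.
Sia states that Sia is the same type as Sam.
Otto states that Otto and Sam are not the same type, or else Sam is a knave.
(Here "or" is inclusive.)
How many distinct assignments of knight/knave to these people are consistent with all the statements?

0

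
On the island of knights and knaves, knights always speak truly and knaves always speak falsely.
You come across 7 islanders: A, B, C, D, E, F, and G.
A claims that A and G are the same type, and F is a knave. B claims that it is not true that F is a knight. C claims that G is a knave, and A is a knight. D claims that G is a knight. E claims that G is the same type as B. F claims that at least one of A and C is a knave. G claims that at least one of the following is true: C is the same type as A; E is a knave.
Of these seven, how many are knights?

3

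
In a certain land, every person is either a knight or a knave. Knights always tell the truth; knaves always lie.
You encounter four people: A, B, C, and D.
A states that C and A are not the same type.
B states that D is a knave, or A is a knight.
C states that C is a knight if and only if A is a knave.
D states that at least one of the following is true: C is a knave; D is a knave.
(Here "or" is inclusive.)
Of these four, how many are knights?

The unique consistent assignment is A=knave, B=knave, C=knave, D=knight.
That has 1 knight.

1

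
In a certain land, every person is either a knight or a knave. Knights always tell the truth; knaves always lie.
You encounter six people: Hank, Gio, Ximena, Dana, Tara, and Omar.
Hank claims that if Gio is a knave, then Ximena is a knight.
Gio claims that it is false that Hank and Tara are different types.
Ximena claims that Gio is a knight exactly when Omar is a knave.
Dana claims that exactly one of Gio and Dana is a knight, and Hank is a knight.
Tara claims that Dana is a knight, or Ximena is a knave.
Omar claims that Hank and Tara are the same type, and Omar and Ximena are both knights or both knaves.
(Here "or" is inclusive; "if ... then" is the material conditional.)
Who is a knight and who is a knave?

Knights: Tara. Knaves: Hank, Gio, Ximena, Dana, and Omar.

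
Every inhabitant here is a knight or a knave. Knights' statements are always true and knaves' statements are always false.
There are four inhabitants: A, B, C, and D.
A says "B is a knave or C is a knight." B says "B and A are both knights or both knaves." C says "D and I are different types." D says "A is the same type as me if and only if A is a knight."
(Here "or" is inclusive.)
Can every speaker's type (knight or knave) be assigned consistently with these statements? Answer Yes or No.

Yes

One consistent assignment: A=knight, B=knight, C=knight, D=knave.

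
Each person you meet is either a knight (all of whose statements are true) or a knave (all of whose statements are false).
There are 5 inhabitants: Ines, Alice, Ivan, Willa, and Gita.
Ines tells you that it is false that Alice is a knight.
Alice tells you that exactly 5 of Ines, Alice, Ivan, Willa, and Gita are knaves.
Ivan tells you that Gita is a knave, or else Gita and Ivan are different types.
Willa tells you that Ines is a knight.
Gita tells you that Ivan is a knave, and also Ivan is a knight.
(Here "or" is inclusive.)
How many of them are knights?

3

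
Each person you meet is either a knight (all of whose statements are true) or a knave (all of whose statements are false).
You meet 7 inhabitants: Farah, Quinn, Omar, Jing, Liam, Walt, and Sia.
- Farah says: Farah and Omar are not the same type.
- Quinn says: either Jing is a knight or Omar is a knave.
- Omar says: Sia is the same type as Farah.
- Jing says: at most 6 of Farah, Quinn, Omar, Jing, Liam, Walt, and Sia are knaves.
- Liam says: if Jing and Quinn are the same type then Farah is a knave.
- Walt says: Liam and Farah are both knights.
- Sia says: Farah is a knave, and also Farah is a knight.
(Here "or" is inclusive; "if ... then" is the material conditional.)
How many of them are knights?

3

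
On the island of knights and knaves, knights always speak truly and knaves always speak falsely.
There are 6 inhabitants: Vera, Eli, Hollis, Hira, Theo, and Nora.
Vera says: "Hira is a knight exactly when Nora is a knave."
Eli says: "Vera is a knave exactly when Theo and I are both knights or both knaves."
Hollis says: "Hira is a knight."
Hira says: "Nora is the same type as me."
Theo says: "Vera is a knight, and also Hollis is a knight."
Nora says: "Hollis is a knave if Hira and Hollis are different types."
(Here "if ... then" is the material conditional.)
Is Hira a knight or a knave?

Consistent assignments: {Vera=knight, Eli=knight, Hollis=knave, Hira=knave, Theo=knave, Nora=knight}; {Vera=knight, Eli=knave, Hollis=knave, Hira=knave, Theo=knave, Nora=knight}
In every consistent assignment, Hira is a knave.

Hira is a knave.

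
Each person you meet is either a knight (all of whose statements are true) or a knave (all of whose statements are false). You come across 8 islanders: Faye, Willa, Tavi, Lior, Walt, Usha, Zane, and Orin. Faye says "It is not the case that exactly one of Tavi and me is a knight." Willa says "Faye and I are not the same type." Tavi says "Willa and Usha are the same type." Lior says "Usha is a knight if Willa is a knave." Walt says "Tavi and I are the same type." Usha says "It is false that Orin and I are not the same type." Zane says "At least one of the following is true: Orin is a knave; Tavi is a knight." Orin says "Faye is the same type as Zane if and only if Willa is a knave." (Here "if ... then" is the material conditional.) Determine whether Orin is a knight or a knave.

Orin is a knight.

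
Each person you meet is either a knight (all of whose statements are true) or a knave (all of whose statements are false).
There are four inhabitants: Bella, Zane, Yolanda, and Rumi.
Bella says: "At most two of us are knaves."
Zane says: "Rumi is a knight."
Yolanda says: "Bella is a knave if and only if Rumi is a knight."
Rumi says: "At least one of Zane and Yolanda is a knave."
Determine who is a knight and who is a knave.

Bella is a knight, Zane is a knight, Yolanda is a knave, and Rumi is a knight.

Suppose Bella is a knave. Then Bella's statement "at most two of us are knaves" would have to be false. Checking the 8 ways to assign the others, none is consistent with every speaker.
(For instance, with Zane=knight, Yolanda=knave, Rumi=knight, Bella's claim "at most two of us are knaves" comes out true where it would need to be false.)
So Bella must be a knight, making "at most two of us are knaves" true. Taking Bella=knight, Zane=knight, Yolanda=knave, Rumi=knight, each remaining statement checks out:
  Zane (knight): "Rumi is a knight" — true. ✓
  Yolanda (knave): "Bella is a knave if and only if Rumi is a knight" — false. ✓
  Rumi (knight): "at least one of Zane and Yolanda is a knave" — true. ✓
This is the unique consistent assignment.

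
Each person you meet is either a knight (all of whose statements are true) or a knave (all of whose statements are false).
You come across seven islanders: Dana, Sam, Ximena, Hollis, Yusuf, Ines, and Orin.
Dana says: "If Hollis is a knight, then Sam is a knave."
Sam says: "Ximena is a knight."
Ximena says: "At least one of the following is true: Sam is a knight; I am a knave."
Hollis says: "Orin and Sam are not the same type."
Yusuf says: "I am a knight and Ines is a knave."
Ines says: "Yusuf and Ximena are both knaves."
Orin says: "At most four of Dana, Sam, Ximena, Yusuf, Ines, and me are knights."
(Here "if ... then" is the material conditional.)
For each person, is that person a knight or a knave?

Since Dana is a knight, "if Hollis is a knight, then Sam is a knave" needs to be true, which holds.
As a knight, Sam's statement "Ximena is a knight" should be true; it is.
Ximena is a knight; "at least one of the following is true: Sam is a knight; I am a knave" is true, as required.
Hollis (knave): "Orin and Sam are not the same type" — false. ✓
Yusuf (knave): "I am a knight and Ines is a knave" — false. ✓
Ines is a knave, so "Yusuf and Ximena are both knaves" must be false — and it is.
Orin (knight): "at most four of Dana, Sam, Ximena, Yusuf, Ines, and me are knights" — true. ✓

Dana is a knight, Sam is a knight, Ximena is a knight, Hollis is a knave, Yusuf is a knave, Ines is a knave, and Orin is a knight.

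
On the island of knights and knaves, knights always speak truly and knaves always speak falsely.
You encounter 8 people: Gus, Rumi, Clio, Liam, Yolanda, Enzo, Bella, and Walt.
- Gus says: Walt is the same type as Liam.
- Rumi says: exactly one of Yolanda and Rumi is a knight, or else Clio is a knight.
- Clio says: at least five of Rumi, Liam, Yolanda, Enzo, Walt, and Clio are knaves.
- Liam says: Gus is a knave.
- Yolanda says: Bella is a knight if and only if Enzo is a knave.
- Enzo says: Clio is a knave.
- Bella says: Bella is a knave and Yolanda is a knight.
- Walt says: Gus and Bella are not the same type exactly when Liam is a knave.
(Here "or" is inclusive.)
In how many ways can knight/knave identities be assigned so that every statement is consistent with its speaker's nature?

0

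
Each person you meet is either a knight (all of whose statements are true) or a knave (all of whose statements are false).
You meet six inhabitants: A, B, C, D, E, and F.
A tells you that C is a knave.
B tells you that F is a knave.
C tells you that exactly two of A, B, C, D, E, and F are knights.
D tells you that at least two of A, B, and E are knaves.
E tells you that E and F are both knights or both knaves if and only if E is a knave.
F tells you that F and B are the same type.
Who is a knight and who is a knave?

A is a knight, B is a knight, C is a knave, D is a knave, E is a knight, and F is a knave.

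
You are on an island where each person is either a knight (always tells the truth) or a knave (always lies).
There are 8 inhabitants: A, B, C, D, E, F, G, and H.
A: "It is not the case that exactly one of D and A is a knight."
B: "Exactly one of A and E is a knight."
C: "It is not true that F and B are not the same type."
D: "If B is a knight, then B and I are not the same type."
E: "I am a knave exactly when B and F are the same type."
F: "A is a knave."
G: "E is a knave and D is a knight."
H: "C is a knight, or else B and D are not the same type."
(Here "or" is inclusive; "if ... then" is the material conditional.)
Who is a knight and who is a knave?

A (knave): "it is not the case that exactly one of D and A is a knight" — False. ✓
B is a knave, and the claim "exactly one of A and E is a knight" is indeed False.
C is a knave, so "it is not true that F and B are not the same type" must be False — and it is.
D is a knight, so "if B is a knight, then B and I are not the same type" must be true — and it is.
E (knave): "I am a knave exactly when B and F are the same type" — False. ✓
F is a knight, so "A is a knave" must be true — and it is.
As a knight, G's statement "E is a knave and D is a knight" should be true; it is.
As a knight, H's statement "C is a knight, or else B and D are not the same type" should be true; it is.

A is a knave, B is a knave, C is a knave, D is a knight, E is a knave, F is a knight, G is a knight, and H is a knight.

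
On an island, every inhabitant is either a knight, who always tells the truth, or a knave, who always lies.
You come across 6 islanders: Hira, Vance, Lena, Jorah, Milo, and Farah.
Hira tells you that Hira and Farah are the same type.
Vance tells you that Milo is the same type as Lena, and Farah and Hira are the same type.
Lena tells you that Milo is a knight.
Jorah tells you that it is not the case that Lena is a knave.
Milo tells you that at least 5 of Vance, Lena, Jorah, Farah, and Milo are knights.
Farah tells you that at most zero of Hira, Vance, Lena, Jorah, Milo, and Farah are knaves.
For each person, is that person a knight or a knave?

Hira (knight): "Hira and Farah are the same type" — true. ✓
Vance is a knight, so "Milo is the same type as Lena, and Farah and Hira are the same type" must be true — and it is.
As a knight, Lena's statement "Milo is a knight" should be true; it is.
Jorah is a knight, so "it is not the case that Lena is a knave" must be true — and it is.
Milo is a knight, and the claim "at least 5 of Vance, Lena, Jorah, Farah, and Milo are knights" is indeed true.
Farah (knight): "at most zero of Hira, Vance, Lena, Jorah, Milo, and Farah are knaves" — true. ✓

Hira is a knight, Vance is a knight, Lena is a knight, Jorah is a knight, Milo is a knight, and Farah is a knight.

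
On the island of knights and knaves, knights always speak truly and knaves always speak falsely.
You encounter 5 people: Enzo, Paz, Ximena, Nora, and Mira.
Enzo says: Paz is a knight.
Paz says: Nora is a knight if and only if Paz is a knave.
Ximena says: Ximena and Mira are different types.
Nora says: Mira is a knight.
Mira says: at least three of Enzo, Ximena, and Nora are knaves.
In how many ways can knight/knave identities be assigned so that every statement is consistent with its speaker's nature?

Consistent assignments:
  Enzo=knight, Paz=knight, Ximena=knight, Nora=knave, Mira=knave
  Enzo=knight, Paz=knight, Ximena=knave, Nora=knave, Mira=knave
  Enzo=knave, Paz=knave, Ximena=knight, Nora=knave, Mira=knave

3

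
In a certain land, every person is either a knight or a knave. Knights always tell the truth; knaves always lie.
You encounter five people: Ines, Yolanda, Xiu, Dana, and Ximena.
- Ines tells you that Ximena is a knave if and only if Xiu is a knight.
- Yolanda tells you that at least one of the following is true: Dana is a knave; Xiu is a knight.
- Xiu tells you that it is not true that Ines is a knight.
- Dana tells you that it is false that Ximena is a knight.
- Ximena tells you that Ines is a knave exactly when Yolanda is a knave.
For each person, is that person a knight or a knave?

Ines is a knight, Yolanda is a knight, Xiu is a knave, Dana is a knave, and Ximena is a knight.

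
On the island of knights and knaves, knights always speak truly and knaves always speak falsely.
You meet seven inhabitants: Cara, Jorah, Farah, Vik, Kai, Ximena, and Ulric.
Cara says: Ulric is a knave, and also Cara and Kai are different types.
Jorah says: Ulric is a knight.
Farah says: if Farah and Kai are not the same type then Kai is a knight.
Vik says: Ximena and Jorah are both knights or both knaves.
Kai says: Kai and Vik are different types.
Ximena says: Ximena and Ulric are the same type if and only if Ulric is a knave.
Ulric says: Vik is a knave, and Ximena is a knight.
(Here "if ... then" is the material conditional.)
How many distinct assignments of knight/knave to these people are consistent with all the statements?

0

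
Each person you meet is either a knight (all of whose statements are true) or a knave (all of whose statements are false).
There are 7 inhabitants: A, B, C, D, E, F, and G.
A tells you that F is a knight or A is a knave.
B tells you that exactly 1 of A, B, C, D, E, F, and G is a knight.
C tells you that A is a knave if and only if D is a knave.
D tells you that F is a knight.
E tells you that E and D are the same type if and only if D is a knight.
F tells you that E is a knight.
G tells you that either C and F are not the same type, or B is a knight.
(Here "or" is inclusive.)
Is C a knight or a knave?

Consistent assignments: {A=knight, B=knave, C=knight, D=knight, E=knight, F=knight, G=knave}
In every consistent assignment, C is a knight.

C is a knight.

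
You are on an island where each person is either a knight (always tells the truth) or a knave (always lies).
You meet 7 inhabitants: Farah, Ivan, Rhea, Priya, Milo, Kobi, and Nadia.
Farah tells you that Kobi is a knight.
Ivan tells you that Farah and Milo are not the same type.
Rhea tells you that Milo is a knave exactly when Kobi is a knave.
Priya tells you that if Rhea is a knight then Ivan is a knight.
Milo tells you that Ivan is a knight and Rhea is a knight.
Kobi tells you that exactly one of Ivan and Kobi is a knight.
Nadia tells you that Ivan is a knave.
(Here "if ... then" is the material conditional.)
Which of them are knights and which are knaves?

Farah is a knave, and the claim "Kobi is a knight" is indeed False.
Since Ivan is a knave, "Farah and Milo are not the same type" needs to be False, which holds.
Rhea (knight): "Milo is a knave exactly when Kobi is a knave" — True. ✓
Since Priya is a knave, "if Rhea is a knight then Ivan is a knight" needs to be False, which holds.
As a knave, Milo's statement "Ivan is a knight and Rhea is a knight" should be False; it is.
Kobi is a knave; "exactly one of Ivan and Kobi is a knight" is False, as required.
Nadia (knight): "Ivan is a knave" — True. ✓

Farah is a knave, Ivan is a knave, Rhea is a knight, Priya is a knave, Milo is a knave, Kobi is a knave, and Nadia is a knight.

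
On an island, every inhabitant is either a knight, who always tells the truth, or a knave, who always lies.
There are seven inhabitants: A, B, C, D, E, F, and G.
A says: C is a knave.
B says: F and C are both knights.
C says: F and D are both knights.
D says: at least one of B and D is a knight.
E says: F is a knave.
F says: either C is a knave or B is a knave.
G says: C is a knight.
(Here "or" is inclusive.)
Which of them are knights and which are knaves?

A is a knight, B is a knave, C is a knave, D is a knave, E is a knave, F is a knight, and G is a knave.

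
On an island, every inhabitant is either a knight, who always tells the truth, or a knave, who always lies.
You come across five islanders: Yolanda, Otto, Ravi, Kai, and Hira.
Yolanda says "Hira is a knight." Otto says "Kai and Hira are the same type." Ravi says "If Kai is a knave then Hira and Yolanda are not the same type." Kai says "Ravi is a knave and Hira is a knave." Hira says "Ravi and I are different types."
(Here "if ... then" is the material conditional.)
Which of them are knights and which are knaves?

Since Yolanda is a knight, "Hira is a knight" needs to be true, which holds.
Otto is a knave, so "Kai and Hira are the same type" must be False — and it is.
Ravi is a knave; "if Kai is a knave then Hira and Yolanda are not the same type" is False, as required.
Kai is a knave, so "Ravi is a knave and Hira is a knave" must be False — and it is.
Hira (knight): "Ravi and I are different types" — true. ✓

Yolanda is a knight, Otto is a knave, Ravi is a knave, Kai is a knave, and Hira is a knight.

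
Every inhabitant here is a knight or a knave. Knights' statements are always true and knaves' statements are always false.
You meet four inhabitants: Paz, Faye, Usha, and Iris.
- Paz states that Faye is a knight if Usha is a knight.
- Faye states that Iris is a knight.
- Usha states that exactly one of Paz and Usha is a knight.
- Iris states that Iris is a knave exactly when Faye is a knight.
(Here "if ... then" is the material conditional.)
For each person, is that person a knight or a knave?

Paz is a knave, Faye is a knave, Usha is a knight, and Iris is a knave.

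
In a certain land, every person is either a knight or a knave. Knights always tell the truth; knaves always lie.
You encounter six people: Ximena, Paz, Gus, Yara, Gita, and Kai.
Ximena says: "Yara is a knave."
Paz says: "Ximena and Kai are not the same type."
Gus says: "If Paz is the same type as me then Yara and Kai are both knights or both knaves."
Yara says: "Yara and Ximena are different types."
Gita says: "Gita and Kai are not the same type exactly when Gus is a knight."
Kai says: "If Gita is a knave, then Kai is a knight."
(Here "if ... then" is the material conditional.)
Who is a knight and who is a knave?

As a knave, Ximena's statement "Yara is a knave" should be false; it is.
As a knave, Paz's statement "Ximena and Kai are not the same type" should be false; it is.
Since Gus is a knight, "if Paz is the same type as me then Yara and Kai are both knights or both knaves" needs to be True, which holds.
Yara is a knight, and the claim "Yara and Ximena are different types" is indeed True.
Gita is a knave, so "Gita and Kai are not the same type exactly when Gus is a knight" must be false — and it is.
As a knave, Kai's statement "if Gita is a knave, then Kai is a knight" should be false; it is.

Ximena is a knave, Paz is a knave, Gus is a knight, Yara is a knight, Gita is a knave, and Kai is a knave.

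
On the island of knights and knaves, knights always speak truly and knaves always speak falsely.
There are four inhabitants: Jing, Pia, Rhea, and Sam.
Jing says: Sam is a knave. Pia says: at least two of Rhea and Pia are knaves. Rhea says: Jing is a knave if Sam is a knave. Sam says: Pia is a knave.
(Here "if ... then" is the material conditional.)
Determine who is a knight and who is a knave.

Knights: Rhea and Sam. Knaves: Jing and Pia.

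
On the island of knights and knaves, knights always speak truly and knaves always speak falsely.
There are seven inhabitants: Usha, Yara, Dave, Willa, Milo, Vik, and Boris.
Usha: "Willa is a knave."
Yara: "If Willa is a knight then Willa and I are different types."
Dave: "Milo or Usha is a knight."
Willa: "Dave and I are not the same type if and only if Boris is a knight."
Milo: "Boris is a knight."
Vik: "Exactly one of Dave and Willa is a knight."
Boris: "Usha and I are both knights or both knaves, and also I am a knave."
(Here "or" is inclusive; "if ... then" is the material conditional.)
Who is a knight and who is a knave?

Usha is a knight, Yara is a knight, Dave is a knight, Willa is a knave, Milo is a knave, Vik is a knight, and Boris is a knave.

Usha is a knight, and the claim "Willa is a knave" is indeed True.
Yara is a knight, so "if Willa is a knight then Willa and I are different types" must be True — and it is.
Dave (knight): "Milo or Usha is a knight" — True. ✓
As a knave, Willa's statement "Dave and I are not the same type if and only if Boris is a knight" should be false; it is.
As a knave, Milo's statement "Boris is a knight" should be false; it is.
Vik is a knight, so "exactly one of Dave and Willa is a knight" must be True — and it is.
As a knave, Boris's statement "Usha and I are both knights or both knaves, and also I am a knave" should be false; it is.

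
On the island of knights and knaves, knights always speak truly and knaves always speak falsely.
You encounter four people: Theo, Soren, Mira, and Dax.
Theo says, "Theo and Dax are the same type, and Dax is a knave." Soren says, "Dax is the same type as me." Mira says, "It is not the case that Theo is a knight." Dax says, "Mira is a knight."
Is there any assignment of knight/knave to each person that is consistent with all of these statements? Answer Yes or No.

Yes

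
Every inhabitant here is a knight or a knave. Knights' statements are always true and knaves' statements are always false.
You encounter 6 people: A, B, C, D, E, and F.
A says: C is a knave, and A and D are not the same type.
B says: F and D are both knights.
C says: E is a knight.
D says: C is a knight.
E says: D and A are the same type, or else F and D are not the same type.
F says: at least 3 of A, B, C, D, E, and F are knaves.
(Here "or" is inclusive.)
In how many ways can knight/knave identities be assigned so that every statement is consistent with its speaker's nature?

0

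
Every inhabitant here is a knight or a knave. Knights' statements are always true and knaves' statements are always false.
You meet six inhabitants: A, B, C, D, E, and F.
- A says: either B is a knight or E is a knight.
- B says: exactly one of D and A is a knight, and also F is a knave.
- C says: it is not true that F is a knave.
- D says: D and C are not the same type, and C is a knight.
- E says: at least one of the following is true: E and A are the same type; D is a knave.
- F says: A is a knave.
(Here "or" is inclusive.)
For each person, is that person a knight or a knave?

A (knight): "either B is a knight or E is a knight" — True. ✓
As a knight, B's statement "exactly one of D and A is a knight, and also F is a knave" should be True; it is.
C is a knave; "it is not true that F is a knave" is False, as required.
As a knave, D's statement "D and C are not the same type, and C is a knight" should be False; it is.
As a knight, E's statement "at least one of the following is true: E and A are the same type; D is a knave" should be True; it is.
F is a knave; "A is a knave" is False, as required.

A is a knight, B is a knight, C is a knave, D is a knave, E is a knight, and F is a knave.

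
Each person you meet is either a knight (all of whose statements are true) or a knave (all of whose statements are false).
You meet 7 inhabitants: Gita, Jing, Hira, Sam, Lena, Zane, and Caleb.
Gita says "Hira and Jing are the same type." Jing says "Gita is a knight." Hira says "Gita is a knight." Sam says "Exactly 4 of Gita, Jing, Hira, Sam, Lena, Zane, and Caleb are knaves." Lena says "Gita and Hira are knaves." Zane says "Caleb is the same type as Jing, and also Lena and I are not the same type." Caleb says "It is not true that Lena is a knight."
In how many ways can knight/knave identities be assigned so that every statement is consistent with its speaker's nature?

Consistent assignments:
  Gita=knight, Jing=knight, Hira=knight, Sam=knave, Lena=knave, Zane=knight, Caleb=knight
  Gita=knight, Jing=knight, Hira=knight, Sam=knave, Lena=knave, Zane=knave, Caleb=knight

2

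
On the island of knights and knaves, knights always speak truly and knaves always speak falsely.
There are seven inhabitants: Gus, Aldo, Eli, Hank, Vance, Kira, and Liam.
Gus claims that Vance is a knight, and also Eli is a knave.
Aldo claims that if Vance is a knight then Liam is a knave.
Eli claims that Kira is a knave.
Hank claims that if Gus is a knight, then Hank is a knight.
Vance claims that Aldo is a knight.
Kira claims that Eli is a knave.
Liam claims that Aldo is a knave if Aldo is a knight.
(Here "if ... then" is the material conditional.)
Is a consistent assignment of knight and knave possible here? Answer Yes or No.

Yes

One consistent assignment: Gus=knight, Aldo=knight, Eli=knave, Hank=knight, Vance=knight, Kira=knight, Liam=knave.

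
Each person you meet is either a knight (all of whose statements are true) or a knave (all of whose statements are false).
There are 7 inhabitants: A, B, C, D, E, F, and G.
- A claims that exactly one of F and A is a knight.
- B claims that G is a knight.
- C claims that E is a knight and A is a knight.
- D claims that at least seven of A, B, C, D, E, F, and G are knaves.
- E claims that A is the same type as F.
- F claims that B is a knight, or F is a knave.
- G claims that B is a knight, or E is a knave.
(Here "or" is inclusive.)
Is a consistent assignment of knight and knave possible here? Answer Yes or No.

Checking all 128 assignments, each has at least one speaker whose statement's truth value contradicts their type.

No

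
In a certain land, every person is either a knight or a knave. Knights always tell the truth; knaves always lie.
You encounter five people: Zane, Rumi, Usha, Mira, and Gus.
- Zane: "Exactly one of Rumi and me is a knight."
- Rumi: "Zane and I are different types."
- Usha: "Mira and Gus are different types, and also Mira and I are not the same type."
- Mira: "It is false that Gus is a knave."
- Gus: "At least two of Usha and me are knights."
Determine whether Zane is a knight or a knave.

Zane is a knave.

Consistent assignments: {Zane=knave, Rumi=knave, Usha=knave, Mira=knave, Gus=knave}
In every consistent assignment, Zane is a knave.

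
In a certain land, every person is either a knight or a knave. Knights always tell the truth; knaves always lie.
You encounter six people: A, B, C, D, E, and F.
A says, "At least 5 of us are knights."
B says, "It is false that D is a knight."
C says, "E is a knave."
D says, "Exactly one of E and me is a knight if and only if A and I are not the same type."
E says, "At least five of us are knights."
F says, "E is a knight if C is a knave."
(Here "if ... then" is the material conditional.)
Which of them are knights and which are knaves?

Since A is a knave, "at least 5 of us are knights" needs to be false, which holds.
B (knave): "it is false that D is a knight" — false. ✓
C (knight): "E is a knave" — true. ✓
D (knight): "exactly one of E and me is a knight if and only if A and I are not the same type" — true. ✓
E (knave): "at least five of us are knights" — false. ✓
F (knight): "E is a knight if C is a knave" — true. ✓

A is a knave, B is a knave, C is a knight, D is a knight, E is a knave, and F is a knight.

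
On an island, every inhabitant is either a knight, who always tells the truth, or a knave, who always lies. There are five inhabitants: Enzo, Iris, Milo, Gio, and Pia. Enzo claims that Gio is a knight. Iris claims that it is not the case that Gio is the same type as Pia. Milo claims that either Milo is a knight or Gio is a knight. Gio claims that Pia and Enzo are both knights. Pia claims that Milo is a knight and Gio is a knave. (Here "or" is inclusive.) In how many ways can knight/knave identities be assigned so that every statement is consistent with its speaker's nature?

2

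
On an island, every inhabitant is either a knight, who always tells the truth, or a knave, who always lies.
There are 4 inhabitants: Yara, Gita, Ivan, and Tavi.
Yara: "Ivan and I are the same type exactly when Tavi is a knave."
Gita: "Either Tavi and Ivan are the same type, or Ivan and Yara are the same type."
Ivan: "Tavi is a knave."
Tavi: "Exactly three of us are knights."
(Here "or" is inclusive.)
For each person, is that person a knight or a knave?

Knights: Ivan. Knaves: Yara, Gita, and Tavi.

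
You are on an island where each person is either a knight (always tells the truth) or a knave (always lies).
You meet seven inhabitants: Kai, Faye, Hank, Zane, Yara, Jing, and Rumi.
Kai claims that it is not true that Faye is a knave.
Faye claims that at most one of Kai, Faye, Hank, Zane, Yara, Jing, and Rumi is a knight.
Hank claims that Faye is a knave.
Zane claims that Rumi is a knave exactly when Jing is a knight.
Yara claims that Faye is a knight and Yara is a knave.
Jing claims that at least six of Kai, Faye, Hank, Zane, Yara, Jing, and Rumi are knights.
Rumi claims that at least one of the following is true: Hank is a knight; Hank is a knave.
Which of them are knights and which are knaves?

Kai is a knave; "it is not true that Faye is a knave" is False, as required.
Faye is a knave, so "at most one of Kai, Faye, Hank, Zane, Yara, Jing, and Rumi is a knight" must be False — and it is.
Hank is a knight, so "Faye is a knave" must be true — and it is.
Zane is a knight, and the claim "Rumi is a knave exactly when Jing is a knight" is indeed true.
Since Yara is a knave, "Faye is a knight and Yara is a knave" needs to be False, which holds.
Jing (knave): "at least six of Kai, Faye, Hank, Zane, Yara, Jing, and Rumi are knights" — False. ✓
As a knight, Rumi's statement "at least one of the following is true: Hank is a knight; Hank is a knave" should be true; it is.

Kai is a knave, Faye is a knave, Hank is a knight, Zane is a knight, Yara is a knave, Jing is a knave, and Rumi is a knight.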